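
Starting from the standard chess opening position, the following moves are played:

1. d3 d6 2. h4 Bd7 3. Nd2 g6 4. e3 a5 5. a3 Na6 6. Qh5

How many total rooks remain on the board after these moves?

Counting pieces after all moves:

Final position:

  a b c d e f g h
  ─────────────────
8│♜ · · ♛ ♚ ♝ ♞ ♜│8
7│· ♟ ♟ ♝ ♟ ♟ · ♟│7
6│♞ · · ♟ · · ♟ ·│6
5│♟ · · · · · · ♕│5
4│· · · · · · · ♙│4
3│♙ · · ♙ ♙ · · ·│3
2│· ♙ ♙ ♘ · ♙ ♙ ·│2
1│♖ · ♗ · ♔ ♗ ♘ ♖│1
  ─────────────────
  a b c d e f g h


4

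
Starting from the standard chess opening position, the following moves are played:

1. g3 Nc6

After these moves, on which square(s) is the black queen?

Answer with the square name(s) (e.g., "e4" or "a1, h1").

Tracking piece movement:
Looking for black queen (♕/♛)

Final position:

  a b c d e f g h
  ─────────────────
8│♜ · ♝ ♛ ♚ ♝ ♞ ♜│8
7│♟ ♟ ♟ ♟ ♟ ♟ ♟ ♟│7
6│· · ♞ · · · · ·│6
5│· · · · · · · ·│5
4│· · · · · · · ·│4
3│· · · · · · ♙ ·│3
2│♙ ♙ ♙ ♙ ♙ ♙ · ♙│2
1│♖ ♘ ♗ ♕ ♔ ♗ ♘ ♖│1
  ─────────────────
  a b c d e f g h


d8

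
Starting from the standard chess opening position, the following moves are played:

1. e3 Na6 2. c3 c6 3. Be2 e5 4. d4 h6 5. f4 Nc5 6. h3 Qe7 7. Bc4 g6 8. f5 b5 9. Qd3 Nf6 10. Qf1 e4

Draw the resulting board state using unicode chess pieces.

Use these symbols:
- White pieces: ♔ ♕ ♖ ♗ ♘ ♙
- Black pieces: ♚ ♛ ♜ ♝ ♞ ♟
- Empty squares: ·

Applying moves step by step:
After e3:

♜ ♞ ♝ ♛ ♚ ♝ ♞ ♜
♟ ♟ ♟ ♟ ♟ ♟ ♟ ♟
· · · · · · · ·
· · · · · · · ·
· · · · · · · ·
· · · · ♙ · · ·
♙ ♙ ♙ ♙ · ♙ ♙ ♙
♖ ♘ ♗ ♕ ♔ ♗ ♘ ♖


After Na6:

♜ · ♝ ♛ ♚ ♝ ♞ ♜
♟ ♟ ♟ ♟ ♟ ♟ ♟ ♟
♞ · · · · · · ·
· · · · · · · ·
· · · · · · · ·
· · · · ♙ · · ·
♙ ♙ ♙ ♙ · ♙ ♙ ♙
♖ ♘ ♗ ♕ ♔ ♗ ♘ ♖


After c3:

♜ · ♝ ♛ ♚ ♝ ♞ ♜
♟ ♟ ♟ ♟ ♟ ♟ ♟ ♟
♞ · · · · · · ·
· · · · · · · ·
· · · · · · · ·
· · ♙ · ♙ · · ·
♙ ♙ · ♙ · ♙ ♙ ♙
♖ ♘ ♗ ♕ ♔ ♗ ♘ ♖


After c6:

♜ · ♝ ♛ ♚ ♝ ♞ ♜
♟ ♟ · ♟ ♟ ♟ ♟ ♟
♞ · ♟ · · · · ·
· · · · · · · ·
· · · · · · · ·
· · ♙ · ♙ · · ·
♙ ♙ · ♙ · ♙ ♙ ♙
♖ ♘ ♗ ♕ ♔ ♗ ♘ ♖


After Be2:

♜ · ♝ ♛ ♚ ♝ ♞ ♜
♟ ♟ · ♟ ♟ ♟ ♟ ♟
♞ · ♟ · · · · ·
· · · · · · · ·
· · · · · · · ·
· · ♙ · ♙ · · ·
♙ ♙ · ♙ ♗ ♙ ♙ ♙
♖ ♘ ♗ ♕ ♔ · ♘ ♖


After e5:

♜ · ♝ ♛ ♚ ♝ ♞ ♜
♟ ♟ · ♟ · ♟ ♟ ♟
♞ · ♟ · · · · ·
· · · · ♟ · · ·
· · · · · · · ·
· · ♙ · ♙ · · ·
♙ ♙ · ♙ ♗ ♙ ♙ ♙
♖ ♘ ♗ ♕ ♔ · ♘ ♖


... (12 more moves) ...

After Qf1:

♜ · ♝ · ♚ ♝ · ♜
♟ · · ♟ ♛ ♟ · ·
· · ♟ · · ♞ ♟ ♟
· ♟ ♞ · ♟ ♙ · ·
· · ♗ ♙ · · · ·
· · ♙ · ♙ · · ♙
♙ ♙ · · · · ♙ ·
♖ ♘ ♗ · ♔ ♕ ♘ ♖


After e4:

♜ · ♝ · ♚ ♝ · ♜
♟ · · ♟ ♛ ♟ · ·
· · ♟ · · ♞ ♟ ♟
· ♟ ♞ · · ♙ · ·
· · ♗ ♙ ♟ · · ·
· · ♙ · ♙ · · ♙
♙ ♙ · · · · ♙ ·
♖ ♘ ♗ · ♔ ♕ ♘ ♖



  a b c d e f g h
  ─────────────────
8│♜ · ♝ · ♚ ♝ · ♜│8
7│♟ · · ♟ ♛ ♟ · ·│7
6│· · ♟ · · ♞ ♟ ♟│6
5│· ♟ ♞ · · ♙ · ·│5
4│· · ♗ ♙ ♟ · · ·│4
3│· · ♙ · ♙ · · ♙│3
2│♙ ♙ · · · · ♙ ·│2
1│♖ ♘ ♗ · ♔ ♕ ♘ ♖│1
  ─────────────────
  a b c d e f g h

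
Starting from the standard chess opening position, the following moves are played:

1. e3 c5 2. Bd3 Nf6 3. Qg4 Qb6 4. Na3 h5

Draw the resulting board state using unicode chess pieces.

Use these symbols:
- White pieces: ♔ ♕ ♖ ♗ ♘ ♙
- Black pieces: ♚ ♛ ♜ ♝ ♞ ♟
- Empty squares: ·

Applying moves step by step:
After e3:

♜ ♞ ♝ ♛ ♚ ♝ ♞ ♜
♟ ♟ ♟ ♟ ♟ ♟ ♟ ♟
· · · · · · · ·
· · · · · · · ·
· · · · · · · ·
· · · · ♙ · · ·
♙ ♙ ♙ ♙ · ♙ ♙ ♙
♖ ♘ ♗ ♕ ♔ ♗ ♘ ♖


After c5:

♜ ♞ ♝ ♛ ♚ ♝ ♞ ♜
♟ ♟ · ♟ ♟ ♟ ♟ ♟
· · · · · · · ·
· · ♟ · · · · ·
· · · · · · · ·
· · · · ♙ · · ·
♙ ♙ ♙ ♙ · ♙ ♙ ♙
♖ ♘ ♗ ♕ ♔ ♗ ♘ ♖


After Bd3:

♜ ♞ ♝ ♛ ♚ ♝ ♞ ♜
♟ ♟ · ♟ ♟ ♟ ♟ ♟
· · · · · · · ·
· · ♟ · · · · ·
· · · · · · · ·
· · · ♗ ♙ · · ·
♙ ♙ ♙ ♙ · ♙ ♙ ♙
♖ ♘ ♗ ♕ ♔ · ♘ ♖


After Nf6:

♜ ♞ ♝ ♛ ♚ ♝ · ♜
♟ ♟ · ♟ ♟ ♟ ♟ ♟
· · · · · ♞ · ·
· · ♟ · · · · ·
· · · · · · · ·
· · · ♗ ♙ · · ·
♙ ♙ ♙ ♙ · ♙ ♙ ♙
♖ ♘ ♗ ♕ ♔ · ♘ ♖


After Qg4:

♜ ♞ ♝ ♛ ♚ ♝ · ♜
♟ ♟ · ♟ ♟ ♟ ♟ ♟
· · · · · ♞ · ·
· · ♟ · · · · ·
· · · · · · ♕ ·
· · · ♗ ♙ · · ·
♙ ♙ ♙ ♙ · ♙ ♙ ♙
♖ ♘ ♗ · ♔ · ♘ ♖


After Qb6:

♜ ♞ ♝ · ♚ ♝ · ♜
♟ ♟ · ♟ ♟ ♟ ♟ ♟
· ♛ · · · ♞ · ·
· · ♟ · · · · ·
· · · · · · ♕ ·
· · · ♗ ♙ · · ·
♙ ♙ ♙ ♙ · ♙ ♙ ♙
♖ ♘ ♗ · ♔ · ♘ ♖


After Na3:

♜ ♞ ♝ · ♚ ♝ · ♜
♟ ♟ · ♟ ♟ ♟ ♟ ♟
· ♛ · · · ♞ · ·
· · ♟ · · · · ·
· · · · · · ♕ ·
♘ · · ♗ ♙ · · ·
♙ ♙ ♙ ♙ · ♙ ♙ ♙
♖ · ♗ · ♔ · ♘ ♖


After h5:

♜ ♞ ♝ · ♚ ♝ · ♜
♟ ♟ · ♟ ♟ ♟ ♟ ·
· ♛ · · · ♞ · ·
· · ♟ · · · · ♟
· · · · · · ♕ ·
♘ · · ♗ ♙ · · ·
♙ ♙ ♙ ♙ · ♙ ♙ ♙
♖ · ♗ · ♔ · ♘ ♖



  a b c d e f g h
  ─────────────────
8│♜ ♞ ♝ · ♚ ♝ · ♜│8
7│♟ ♟ · ♟ ♟ ♟ ♟ ·│7
6│· ♛ · · · ♞ · ·│6
5│· · ♟ · · · · ♟│5
4│· · · · · · ♕ ·│4
3│♘ · · ♗ ♙ · · ·│3
2│♙ ♙ ♙ ♙ · ♙ ♙ ♙│2
1│♖ · ♗ · ♔ · ♘ ♖│1
  ─────────────────
  a b c d e f g h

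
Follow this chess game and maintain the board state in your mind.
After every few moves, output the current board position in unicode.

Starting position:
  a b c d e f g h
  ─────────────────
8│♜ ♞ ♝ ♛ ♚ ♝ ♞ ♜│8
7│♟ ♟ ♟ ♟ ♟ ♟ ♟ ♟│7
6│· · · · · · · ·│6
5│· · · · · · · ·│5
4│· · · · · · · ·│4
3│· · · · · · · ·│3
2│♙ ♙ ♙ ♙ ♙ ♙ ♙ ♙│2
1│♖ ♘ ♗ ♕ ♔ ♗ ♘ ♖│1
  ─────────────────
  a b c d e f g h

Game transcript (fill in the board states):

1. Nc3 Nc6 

  a b c d e f g h
  ─────────────────
8│♜ · ♝ ♛ ♚ ♝ ♞ ♜│8
7│♟ ♟ ♟ ♟ ♟ ♟ ♟ ♟│7
6│· · ♞ · · · · ·│6
5│· · · · · · · ·│5
4│· · · · · · · ·│4
3│· · ♘ · · · · ·│3
2│♙ ♙ ♙ ♙ ♙ ♙ ♙ ♙│2
1│♖ · ♗ ♕ ♔ ♗ ♘ ♖│1
  ─────────────────
  a b c d e f g h

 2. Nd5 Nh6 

  a b c d e f g h
  ─────────────────
8│♜ · ♝ ♛ ♚ ♝ · ♜│8
7│♟ ♟ ♟ ♟ ♟ ♟ ♟ ♟│7
6│· · ♞ · · · · ♞│6
5│· · · ♘ · · · ·│5
4│· · · · · · · ·│4
3│· · · · · · · ·│3
2│♙ ♙ ♙ ♙ ♙ ♙ ♙ ♙│2
1│♖ · ♗ ♕ ♔ ♗ ♘ ♖│1
  ─────────────────
  a b c d e f g h

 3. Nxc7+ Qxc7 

  a b c d e f g h
  ─────────────────
8│♜ · ♝ · ♚ ♝ · ♜│8
7│♟ ♟ ♛ ♟ ♟ ♟ ♟ ♟│7
6│· · ♞ · · · · ♞│6
5│· · · · · · · ·│5
4│· · · · · · · ·│4
3│· · · · · · · ·│3
2│♙ ♙ ♙ ♙ ♙ ♙ ♙ ♙│2
1│♖ · ♗ ♕ ♔ ♗ ♘ ♖│1
  ─────────────────
  a b c d e f g h

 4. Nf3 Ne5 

  a b c d e f g h
  ─────────────────
8│♜ · ♝ · ♚ ♝ · ♜│8
7│♟ ♟ ♛ ♟ ♟ ♟ ♟ ♟│7
6│· · · · · · · ♞│6
5│· · · · ♞ · · ·│5
4│· · · · · · · ·│4
3│· · · · · ♘ · ·│3
2│♙ ♙ ♙ ♙ ♙ ♙ ♙ ♙│2
1│♖ · ♗ ♕ ♔ ♗ · ♖│1
  ─────────────────
  a b c d e f g h



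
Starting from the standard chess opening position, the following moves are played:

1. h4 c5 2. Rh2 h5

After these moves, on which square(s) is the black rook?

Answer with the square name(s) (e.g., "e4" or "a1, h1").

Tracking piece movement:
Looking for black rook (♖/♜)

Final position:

  a b c d e f g h
  ─────────────────
8│♜ ♞ ♝ ♛ ♚ ♝ ♞ ♜│8
7│♟ ♟ · ♟ ♟ ♟ ♟ ·│7
6│· · · · · · · ·│6
5│· · ♟ · · · · ♟│5
4│· · · · · · · ♙│4
3│· · · · · · · ·│3
2│♙ ♙ ♙ ♙ ♙ ♙ ♙ ♖│2
1│♖ ♘ ♗ ♕ ♔ ♗ ♘ ·│1
  ─────────────────
  a b c d e f g h


a8, h8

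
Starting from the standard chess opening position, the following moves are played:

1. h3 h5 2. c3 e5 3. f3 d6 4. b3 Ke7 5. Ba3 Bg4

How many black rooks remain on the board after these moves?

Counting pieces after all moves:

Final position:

  a b c d e f g h
  ─────────────────
8│♜ ♞ · ♛ · ♝ ♞ ♜│8
7│♟ ♟ ♟ · ♚ ♟ ♟ ·│7
6│· · · ♟ · · · ·│6
5│· · · · ♟ · · ♟│5
4│· · · · · · ♝ ·│4
3│♗ ♙ ♙ · · ♙ · ♙│3
2│♙ · · ♙ ♙ · ♙ ·│2
1│♖ ♘ · ♕ ♔ ♗ ♘ ♖│1
  ─────────────────
  a b c d e f g h


2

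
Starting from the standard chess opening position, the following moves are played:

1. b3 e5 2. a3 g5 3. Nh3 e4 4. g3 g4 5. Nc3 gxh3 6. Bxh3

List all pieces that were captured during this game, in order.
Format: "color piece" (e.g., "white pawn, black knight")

Tracking captures:
  gxh3: captured white knight
  Bxh3: captured black pawn

white knight, black pawn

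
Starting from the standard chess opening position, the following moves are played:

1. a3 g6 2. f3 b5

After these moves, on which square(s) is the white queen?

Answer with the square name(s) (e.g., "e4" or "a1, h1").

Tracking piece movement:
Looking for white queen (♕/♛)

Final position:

  a b c d e f g h
  ─────────────────
8│♜ ♞ ♝ ♛ ♚ ♝ ♞ ♜│8
7│♟ · ♟ ♟ ♟ ♟ · ♟│7
6│· · · · · · ♟ ·│6
5│· ♟ · · · · · ·│5
4│· · · · · · · ·│4
3│♙ · · · · ♙ · ·│3
2│· ♙ ♙ ♙ ♙ · ♙ ♙│2
1│♖ ♘ ♗ ♕ ♔ ♗ ♘ ♖│1
  ─────────────────
  a b c d e f g h


d1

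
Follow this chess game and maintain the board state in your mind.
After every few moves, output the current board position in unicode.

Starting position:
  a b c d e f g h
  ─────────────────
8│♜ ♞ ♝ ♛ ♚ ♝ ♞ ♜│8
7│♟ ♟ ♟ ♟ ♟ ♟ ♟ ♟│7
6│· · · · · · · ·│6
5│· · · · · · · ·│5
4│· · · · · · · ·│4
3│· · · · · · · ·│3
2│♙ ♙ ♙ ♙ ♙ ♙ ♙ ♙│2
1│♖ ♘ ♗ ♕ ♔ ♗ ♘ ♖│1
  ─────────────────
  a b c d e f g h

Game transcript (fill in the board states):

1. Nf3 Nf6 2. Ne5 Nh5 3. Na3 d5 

  a b c d e f g h
  ─────────────────
8│♜ ♞ ♝ ♛ ♚ ♝ · ♜│8
7│♟ ♟ ♟ · ♟ ♟ ♟ ♟│7
6│· · · · · · · ·│6
5│· · · ♟ ♘ · · ♞│5
4│· · · · · · · ·│4
3│♘ · · · · · · ·│3
2│♙ ♙ ♙ ♙ ♙ ♙ ♙ ♙│2
1│♖ · ♗ ♕ ♔ ♗ · ♖│1
  ─────────────────
  a b c d e f g h

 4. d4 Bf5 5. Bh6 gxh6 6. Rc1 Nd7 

  a b c d e f g h
  ─────────────────
8│♜ · · ♛ ♚ ♝ · ♜│8
7│♟ ♟ ♟ ♞ ♟ ♟ · ♟│7
6│· · · · · · · ♟│6
5│· · · ♟ ♘ ♝ · ♞│5
4│· · · ♙ · · · ·│4
3│♘ · · · · · · ·│3
2│♙ ♙ ♙ · ♙ ♙ ♙ ♙│2
1│· · ♖ ♕ ♔ ♗ · ♖│1
  ─────────────────
  a b c d e f g h

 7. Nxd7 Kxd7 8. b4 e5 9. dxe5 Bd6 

  a b c d e f g h
  ─────────────────
8│♜ · · ♛ · · · ♜│8
7│♟ ♟ ♟ ♚ · ♟ · ♟│7
6│· · · ♝ · · · ♟│6
5│· · · ♟ ♙ ♝ · ♞│5
4│· ♙ · · · · · ·│4
3│♘ · · · · · · ·│3
2│♙ · ♙ · ♙ ♙ ♙ ♙│2
1│· · ♖ ♕ ♔ ♗ · ♖│1
  ─────────────────
  a b c d e f g h

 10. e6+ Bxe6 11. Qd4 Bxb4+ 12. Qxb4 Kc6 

  a b c d e f g h
  ─────────────────
8│♜ · · ♛ · · · ♜│8
7│♟ ♟ ♟ · · ♟ · ♟│7
6│· · ♚ · ♝ · · ♟│6
5│· · · ♟ · · · ♞│5
4│· ♕ · · · · · ·│4
3│♘ · · · · · · ·│3
2│♙ · ♙ · ♙ ♙ ♙ ♙│2
1│· · ♖ · ♔ ♗ · ♖│1
  ─────────────────
  a b c d e f g h



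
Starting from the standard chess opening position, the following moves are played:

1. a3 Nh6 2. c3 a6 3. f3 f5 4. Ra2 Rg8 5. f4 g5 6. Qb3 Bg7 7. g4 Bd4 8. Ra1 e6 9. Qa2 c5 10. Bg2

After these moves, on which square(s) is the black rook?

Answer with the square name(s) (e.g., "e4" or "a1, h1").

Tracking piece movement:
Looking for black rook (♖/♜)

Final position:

  a b c d e f g h
  ─────────────────
8│♜ ♞ ♝ ♛ ♚ · ♜ ·│8
7│· ♟ · ♟ · · · ♟│7
6│♟ · · · ♟ · · ♞│6
5│· · ♟ · · ♟ ♟ ·│5
4│· · · ♝ · ♙ ♙ ·│4
3│♙ · ♙ · · · · ·│3
2│♕ ♙ · ♙ ♙ · ♗ ♙│2
1│♖ ♘ ♗ · ♔ · ♘ ♖│1
  ─────────────────
  a b c d e f g h


a8, g8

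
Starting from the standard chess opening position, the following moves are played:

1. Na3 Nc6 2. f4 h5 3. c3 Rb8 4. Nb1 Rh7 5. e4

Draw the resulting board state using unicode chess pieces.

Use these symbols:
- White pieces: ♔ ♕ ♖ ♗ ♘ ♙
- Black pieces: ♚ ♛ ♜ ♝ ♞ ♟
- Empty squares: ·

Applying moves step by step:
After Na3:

♜ ♞ ♝ ♛ ♚ ♝ ♞ ♜
♟ ♟ ♟ ♟ ♟ ♟ ♟ ♟
· · · · · · · ·
· · · · · · · ·
· · · · · · · ·
♘ · · · · · · ·
♙ ♙ ♙ ♙ ♙ ♙ ♙ ♙
♖ · ♗ ♕ ♔ ♗ ♘ ♖


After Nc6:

♜ · ♝ ♛ ♚ ♝ ♞ ♜
♟ ♟ ♟ ♟ ♟ ♟ ♟ ♟
· · ♞ · · · · ·
· · · · · · · ·
· · · · · · · ·
♘ · · · · · · ·
♙ ♙ ♙ ♙ ♙ ♙ ♙ ♙
♖ · ♗ ♕ ♔ ♗ ♘ ♖


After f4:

♜ · ♝ ♛ ♚ ♝ ♞ ♜
♟ ♟ ♟ ♟ ♟ ♟ ♟ ♟
· · ♞ · · · · ·
· · · · · · · ·
· · · · · ♙ · ·
♘ · · · · · · ·
♙ ♙ ♙ ♙ ♙ · ♙ ♙
♖ · ♗ ♕ ♔ ♗ ♘ ♖


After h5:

♜ · ♝ ♛ ♚ ♝ ♞ ♜
♟ ♟ ♟ ♟ ♟ ♟ ♟ ·
· · ♞ · · · · ·
· · · · · · · ♟
· · · · · ♙ · ·
♘ · · · · · · ·
♙ ♙ ♙ ♙ ♙ · ♙ ♙
♖ · ♗ ♕ ♔ ♗ ♘ ♖


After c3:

♜ · ♝ ♛ ♚ ♝ ♞ ♜
♟ ♟ ♟ ♟ ♟ ♟ ♟ ·
· · ♞ · · · · ·
· · · · · · · ♟
· · · · · ♙ · ·
♘ · ♙ · · · · ·
♙ ♙ · ♙ ♙ · ♙ ♙
♖ · ♗ ♕ ♔ ♗ ♘ ♖


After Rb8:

· ♜ ♝ ♛ ♚ ♝ ♞ ♜
♟ ♟ ♟ ♟ ♟ ♟ ♟ ·
· · ♞ · · · · ·
· · · · · · · ♟
· · · · · ♙ · ·
♘ · ♙ · · · · ·
♙ ♙ · ♙ ♙ · ♙ ♙
♖ · ♗ ♕ ♔ ♗ ♘ ♖


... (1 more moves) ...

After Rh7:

· ♜ ♝ ♛ ♚ ♝ ♞ ·
♟ ♟ ♟ ♟ ♟ ♟ ♟ ♜
· · ♞ · · · · ·
· · · · · · · ♟
· · · · · ♙ · ·
· · ♙ · · · · ·
♙ ♙ · ♙ ♙ · ♙ ♙
♖ ♘ ♗ ♕ ♔ ♗ ♘ ♖


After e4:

· ♜ ♝ ♛ ♚ ♝ ♞ ·
♟ ♟ ♟ ♟ ♟ ♟ ♟ ♜
· · ♞ · · · · ·
· · · · · · · ♟
· · · · ♙ ♙ · ·
· · ♙ · · · · ·
♙ ♙ · ♙ · · ♙ ♙
♖ ♘ ♗ ♕ ♔ ♗ ♘ ♖



  a b c d e f g h
  ─────────────────
8│· ♜ ♝ ♛ ♚ ♝ ♞ ·│8
7│♟ ♟ ♟ ♟ ♟ ♟ ♟ ♜│7
6│· · ♞ · · · · ·│6
5│· · · · · · · ♟│5
4│· · · · ♙ ♙ · ·│4
3│· · ♙ · · · · ·│3
2│♙ ♙ · ♙ · · ♙ ♙│2
1│♖ ♘ ♗ ♕ ♔ ♗ ♘ ♖│1
  ─────────────────
  a b c d e f g h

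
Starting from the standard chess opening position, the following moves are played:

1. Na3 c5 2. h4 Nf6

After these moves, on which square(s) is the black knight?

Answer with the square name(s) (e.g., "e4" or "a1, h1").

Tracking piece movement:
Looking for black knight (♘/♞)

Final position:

  a b c d e f g h
  ─────────────────
8│♜ ♞ ♝ ♛ ♚ ♝ · ♜│8
7│♟ ♟ · ♟ ♟ ♟ ♟ ♟│7
6│· · · · · ♞ · ·│6
5│· · ♟ · · · · ·│5
4│· · · · · · · ♙│4
3│♘ · · · · · · ·│3
2│♙ ♙ ♙ ♙ ♙ ♙ ♙ ·│2
1│♖ · ♗ ♕ ♔ ♗ ♘ ♖│1
  ─────────────────
  a b c d e f g h


b8, f6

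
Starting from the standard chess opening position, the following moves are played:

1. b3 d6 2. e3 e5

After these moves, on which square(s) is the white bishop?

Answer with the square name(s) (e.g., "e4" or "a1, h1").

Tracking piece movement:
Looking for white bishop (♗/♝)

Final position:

  a b c d e f g h
  ─────────────────
8│♜ ♞ ♝ ♛ ♚ ♝ ♞ ♜│8
7│♟ ♟ ♟ · · ♟ ♟ ♟│7
6│· · · ♟ · · · ·│6
5│· · · · ♟ · · ·│5
4│· · · · · · · ·│4
3│· ♙ · · ♙ · · ·│3
2│♙ · ♙ ♙ · ♙ ♙ ♙│2
1│♖ ♘ ♗ ♕ ♔ ♗ ♘ ♖│1
  ─────────────────
  a b c d e f g h


c1, f1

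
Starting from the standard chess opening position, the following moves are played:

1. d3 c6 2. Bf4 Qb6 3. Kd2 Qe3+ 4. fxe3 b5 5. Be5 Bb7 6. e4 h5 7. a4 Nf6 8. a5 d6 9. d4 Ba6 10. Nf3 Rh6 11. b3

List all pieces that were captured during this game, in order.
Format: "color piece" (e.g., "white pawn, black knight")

Tracking captures:
  fxe3: captured black queen

black queen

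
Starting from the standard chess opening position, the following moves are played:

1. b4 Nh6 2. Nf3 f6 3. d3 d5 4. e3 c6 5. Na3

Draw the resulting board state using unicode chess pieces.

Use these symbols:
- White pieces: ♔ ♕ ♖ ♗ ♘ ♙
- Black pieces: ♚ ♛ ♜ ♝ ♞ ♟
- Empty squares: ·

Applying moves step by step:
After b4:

♜ ♞ ♝ ♛ ♚ ♝ ♞ ♜
♟ ♟ ♟ ♟ ♟ ♟ ♟ ♟
· · · · · · · ·
· · · · · · · ·
· ♙ · · · · · ·
· · · · · · · ·
♙ · ♙ ♙ ♙ ♙ ♙ ♙
♖ ♘ ♗ ♕ ♔ ♗ ♘ ♖


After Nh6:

♜ ♞ ♝ ♛ ♚ ♝ · ♜
♟ ♟ ♟ ♟ ♟ ♟ ♟ ♟
· · · · · · · ♞
· · · · · · · ·
· ♙ · · · · · ·
· · · · · · · ·
♙ · ♙ ♙ ♙ ♙ ♙ ♙
♖ ♘ ♗ ♕ ♔ ♗ ♘ ♖


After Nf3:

♜ ♞ ♝ ♛ ♚ ♝ · ♜
♟ ♟ ♟ ♟ ♟ ♟ ♟ ♟
· · · · · · · ♞
· · · · · · · ·
· ♙ · · · · · ·
· · · · · ♘ · ·
♙ · ♙ ♙ ♙ ♙ ♙ ♙
♖ ♘ ♗ ♕ ♔ ♗ · ♖


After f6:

♜ ♞ ♝ ♛ ♚ ♝ · ♜
♟ ♟ ♟ ♟ ♟ · ♟ ♟
· · · · · ♟ · ♞
· · · · · · · ·
· ♙ · · · · · ·
· · · · · ♘ · ·
♙ · ♙ ♙ ♙ ♙ ♙ ♙
♖ ♘ ♗ ♕ ♔ ♗ · ♖


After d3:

♜ ♞ ♝ ♛ ♚ ♝ · ♜
♟ ♟ ♟ ♟ ♟ · ♟ ♟
· · · · · ♟ · ♞
· · · · · · · ·
· ♙ · · · · · ·
· · · ♙ · ♘ · ·
♙ · ♙ · ♙ ♙ ♙ ♙
♖ ♘ ♗ ♕ ♔ ♗ · ♖


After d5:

♜ ♞ ♝ ♛ ♚ ♝ · ♜
♟ ♟ ♟ · ♟ · ♟ ♟
· · · · · ♟ · ♞
· · · ♟ · · · ·
· ♙ · · · · · ·
· · · ♙ · ♘ · ·
♙ · ♙ · ♙ ♙ ♙ ♙
♖ ♘ ♗ ♕ ♔ ♗ · ♖


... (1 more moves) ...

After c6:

♜ ♞ ♝ ♛ ♚ ♝ · ♜
♟ ♟ · · ♟ · ♟ ♟
· · ♟ · · ♟ · ♞
· · · ♟ · · · ·
· ♙ · · · · · ·
· · · ♙ ♙ ♘ · ·
♙ · ♙ · · ♙ ♙ ♙
♖ ♘ ♗ ♕ ♔ ♗ · ♖


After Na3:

♜ ♞ ♝ ♛ ♚ ♝ · ♜
♟ ♟ · · ♟ · ♟ ♟
· · ♟ · · ♟ · ♞
· · · ♟ · · · ·
· ♙ · · · · · ·
♘ · · ♙ ♙ ♘ · ·
♙ · ♙ · · ♙ ♙ ♙
♖ · ♗ ♕ ♔ ♗ · ♖



  a b c d e f g h
  ─────────────────
8│♜ ♞ ♝ ♛ ♚ ♝ · ♜│8
7│♟ ♟ · · ♟ · ♟ ♟│7
6│· · ♟ · · ♟ · ♞│6
5│· · · ♟ · · · ·│5
4│· ♙ · · · · · ·│4
3│♘ · · ♙ ♙ ♘ · ·│3
2│♙ · ♙ · · ♙ ♙ ♙│2
1│♖ · ♗ ♕ ♔ ♗ · ♖│1
  ─────────────────
  a b c d e f g h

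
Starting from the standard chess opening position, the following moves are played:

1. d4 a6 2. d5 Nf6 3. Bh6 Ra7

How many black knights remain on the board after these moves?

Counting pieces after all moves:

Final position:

  a b c d e f g h
  ─────────────────
8│· ♞ ♝ ♛ ♚ ♝ · ♜│8
7│♜ ♟ ♟ ♟ ♟ ♟ ♟ ♟│7
6│♟ · · · · ♞ · ♗│6
5│· · · ♙ · · · ·│5
4│· · · · · · · ·│4
3│· · · · · · · ·│3
2│♙ ♙ ♙ · ♙ ♙ ♙ ♙│2
1│♖ ♘ · ♕ ♔ ♗ ♘ ♖│1
  ─────────────────
  a b c d e f g h


2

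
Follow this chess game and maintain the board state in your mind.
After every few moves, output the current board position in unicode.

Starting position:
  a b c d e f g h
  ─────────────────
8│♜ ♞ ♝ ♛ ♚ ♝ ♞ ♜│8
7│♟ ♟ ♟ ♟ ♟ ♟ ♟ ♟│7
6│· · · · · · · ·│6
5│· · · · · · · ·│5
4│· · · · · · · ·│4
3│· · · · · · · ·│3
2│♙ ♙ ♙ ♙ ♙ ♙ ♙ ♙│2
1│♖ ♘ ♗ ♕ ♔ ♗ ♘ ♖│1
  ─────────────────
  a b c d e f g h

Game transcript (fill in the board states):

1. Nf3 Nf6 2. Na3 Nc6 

  a b c d e f g h
  ─────────────────
8│♜ · ♝ ♛ ♚ ♝ · ♜│8
7│♟ ♟ ♟ ♟ ♟ ♟ ♟ ♟│7
6│· · ♞ · · ♞ · ·│6
5│· · · · · · · ·│5
4│· · · · · · · ·│4
3│♘ · · · · ♘ · ·│3
2│♙ ♙ ♙ ♙ ♙ ♙ ♙ ♙│2
1│♖ · ♗ ♕ ♔ ♗ · ♖│1
  ─────────────────
  a b c d e f g h

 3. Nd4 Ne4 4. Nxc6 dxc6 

  a b c d e f g h
  ─────────────────
8│♜ · ♝ ♛ ♚ ♝ · ♜│8
7│♟ ♟ ♟ · ♟ ♟ ♟ ♟│7
6│· · ♟ · · · · ·│6
5│· · · · · · · ·│5
4│· · · · ♞ · · ·│4
3│♘ · · · · · · ·│3
2│♙ ♙ ♙ ♙ ♙ ♙ ♙ ♙│2
1│♖ · ♗ ♕ ♔ ♗ · ♖│1
  ─────────────────
  a b c d e f g h

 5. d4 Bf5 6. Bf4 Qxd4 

  a b c d e f g h
  ─────────────────
8│♜ · · · ♚ ♝ · ♜│8
7│♟ ♟ ♟ · ♟ ♟ ♟ ♟│7
6│· · ♟ · · · · ·│6
5│· · · · · ♝ · ·│5
4│· · · ♛ ♞ ♗ · ·│4
3│♘ · · · · · · ·│3
2│♙ ♙ ♙ · ♙ ♙ ♙ ♙│2
1│♖ · · ♕ ♔ ♗ · ♖│1
  ─────────────────
  a b c d e f g h

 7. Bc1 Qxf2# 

  a b c d e f g h
  ─────────────────
8│♜ · · · ♚ ♝ · ♜│8
7│♟ ♟ ♟ · ♟ ♟ ♟ ♟│7
6│· · ♟ · · · · ·│6
5│· · · · · ♝ · ·│5
4│· · · · ♞ · · ·│4
3│♘ · · · · · · ·│3
2│♙ ♙ ♙ · ♙ ♛ ♙ ♙│2
1│♖ · ♗ ♕ ♔ ♗ · ♖│1
  ─────────────────
  a b c d e f g h


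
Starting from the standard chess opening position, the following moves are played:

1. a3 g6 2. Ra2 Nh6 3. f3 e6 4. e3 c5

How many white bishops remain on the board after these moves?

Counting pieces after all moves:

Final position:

  a b c d e f g h
  ─────────────────
8│♜ ♞ ♝ ♛ ♚ ♝ · ♜│8
7│♟ ♟ · ♟ · ♟ · ♟│7
6│· · · · ♟ · ♟ ♞│6
5│· · ♟ · · · · ·│5
4│· · · · · · · ·│4
3│♙ · · · ♙ ♙ · ·│3
2│♖ ♙ ♙ ♙ · · ♙ ♙│2
1│· ♘ ♗ ♕ ♔ ♗ ♘ ♖│1
  ─────────────────
  a b c d e f g h


2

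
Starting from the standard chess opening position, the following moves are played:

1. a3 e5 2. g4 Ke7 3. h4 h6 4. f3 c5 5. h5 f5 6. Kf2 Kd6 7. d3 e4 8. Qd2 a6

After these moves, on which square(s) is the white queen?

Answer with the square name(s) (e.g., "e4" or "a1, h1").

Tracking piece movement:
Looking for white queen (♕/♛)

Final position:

  a b c d e f g h
  ─────────────────
8│♜ ♞ ♝ ♛ · ♝ ♞ ♜│8
7│· ♟ · ♟ · · ♟ ·│7
6│♟ · · ♚ · · · ♟│6
5│· · ♟ · · ♟ · ♙│5
4│· · · · ♟ · ♙ ·│4
3│♙ · · ♙ · ♙ · ·│3
2│· ♙ ♙ ♕ ♙ ♔ · ·│2
1│♖ ♘ ♗ · · ♗ ♘ ♖│1
  ─────────────────
  a b c d e f g h


d2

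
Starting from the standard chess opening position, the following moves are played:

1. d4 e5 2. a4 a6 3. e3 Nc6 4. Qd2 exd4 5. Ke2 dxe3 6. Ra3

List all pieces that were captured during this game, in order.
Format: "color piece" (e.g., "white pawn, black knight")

Tracking captures:
  exd4: captured white pawn
  dxe3: captured white pawn

white pawn, white pawn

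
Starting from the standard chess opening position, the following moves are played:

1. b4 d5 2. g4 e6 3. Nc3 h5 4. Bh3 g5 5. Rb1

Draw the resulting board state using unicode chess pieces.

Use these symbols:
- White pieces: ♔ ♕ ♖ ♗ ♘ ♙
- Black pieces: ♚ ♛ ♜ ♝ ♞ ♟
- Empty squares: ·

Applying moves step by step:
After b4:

♜ ♞ ♝ ♛ ♚ ♝ ♞ ♜
♟ ♟ ♟ ♟ ♟ ♟ ♟ ♟
· · · · · · · ·
· · · · · · · ·
· ♙ · · · · · ·
· · · · · · · ·
♙ · ♙ ♙ ♙ ♙ ♙ ♙
♖ ♘ ♗ ♕ ♔ ♗ ♘ ♖


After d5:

♜ ♞ ♝ ♛ ♚ ♝ ♞ ♜
♟ ♟ ♟ · ♟ ♟ ♟ ♟
· · · · · · · ·
· · · ♟ · · · ·
· ♙ · · · · · ·
· · · · · · · ·
♙ · ♙ ♙ ♙ ♙ ♙ ♙
♖ ♘ ♗ ♕ ♔ ♗ ♘ ♖


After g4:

♜ ♞ ♝ ♛ ♚ ♝ ♞ ♜
♟ ♟ ♟ · ♟ ♟ ♟ ♟
· · · · · · · ·
· · · ♟ · · · ·
· ♙ · · · · ♙ ·
· · · · · · · ·
♙ · ♙ ♙ ♙ ♙ · ♙
♖ ♘ ♗ ♕ ♔ ♗ ♘ ♖


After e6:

♜ ♞ ♝ ♛ ♚ ♝ ♞ ♜
♟ ♟ ♟ · · ♟ ♟ ♟
· · · · ♟ · · ·
· · · ♟ · · · ·
· ♙ · · · · ♙ ·
· · · · · · · ·
♙ · ♙ ♙ ♙ ♙ · ♙
♖ ♘ ♗ ♕ ♔ ♗ ♘ ♖


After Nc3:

♜ ♞ ♝ ♛ ♚ ♝ ♞ ♜
♟ ♟ ♟ · · ♟ ♟ ♟
· · · · ♟ · · ·
· · · ♟ · · · ·
· ♙ · · · · ♙ ·
· · ♘ · · · · ·
♙ · ♙ ♙ ♙ ♙ · ♙
♖ · ♗ ♕ ♔ ♗ ♘ ♖


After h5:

♜ ♞ ♝ ♛ ♚ ♝ ♞ ♜
♟ ♟ ♟ · · ♟ ♟ ·
· · · · ♟ · · ·
· · · ♟ · · · ♟
· ♙ · · · · ♙ ·
· · ♘ · · · · ·
♙ · ♙ ♙ ♙ ♙ · ♙
♖ · ♗ ♕ ♔ ♗ ♘ ♖


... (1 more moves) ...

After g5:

♜ ♞ ♝ ♛ ♚ ♝ ♞ ♜
♟ ♟ ♟ · · ♟ · ·
· · · · ♟ · · ·
· · · ♟ · · ♟ ♟
· ♙ · · · · ♙ ·
· · ♘ · · · · ♗
♙ · ♙ ♙ ♙ ♙ · ♙
♖ · ♗ ♕ ♔ · ♘ ♖


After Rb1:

♜ ♞ ♝ ♛ ♚ ♝ ♞ ♜
♟ ♟ ♟ · · ♟ · ·
· · · · ♟ · · ·
· · · ♟ · · ♟ ♟
· ♙ · · · · ♙ ·
· · ♘ · · · · ♗
♙ · ♙ ♙ ♙ ♙ · ♙
· ♖ ♗ ♕ ♔ · ♘ ♖



  a b c d e f g h
  ─────────────────
8│♜ ♞ ♝ ♛ ♚ ♝ ♞ ♜│8
7│♟ ♟ ♟ · · ♟ · ·│7
6│· · · · ♟ · · ·│6
5│· · · ♟ · · ♟ ♟│5
4│· ♙ · · · · ♙ ·│4
3│· · ♘ · · · · ♗│3
2│♙ · ♙ ♙ ♙ ♙ · ♙│2
1│· ♖ ♗ ♕ ♔ · ♘ ♖│1
  ─────────────────
  a b c d e f g h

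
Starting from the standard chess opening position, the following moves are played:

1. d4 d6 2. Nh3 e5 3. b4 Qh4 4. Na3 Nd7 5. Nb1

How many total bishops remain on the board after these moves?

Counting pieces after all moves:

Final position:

  a b c d e f g h
  ─────────────────
8│♜ · ♝ · ♚ ♝ ♞ ♜│8
7│♟ ♟ ♟ ♞ · ♟ ♟ ♟│7
6│· · · ♟ · · · ·│6
5│· · · · ♟ · · ·│5
4│· ♙ · ♙ · · · ♛│4
3│· · · · · · · ♘│3
2│♙ · ♙ · ♙ ♙ ♙ ♙│2
1│♖ ♘ ♗ ♕ ♔ ♗ · ♖│1
  ─────────────────
  a b c d e f g h


4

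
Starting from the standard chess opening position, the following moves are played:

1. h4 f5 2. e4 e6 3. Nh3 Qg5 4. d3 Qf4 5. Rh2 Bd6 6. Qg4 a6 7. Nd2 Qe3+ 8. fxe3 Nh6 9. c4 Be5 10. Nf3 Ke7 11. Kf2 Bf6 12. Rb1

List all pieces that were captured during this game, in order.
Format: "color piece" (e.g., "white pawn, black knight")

Tracking captures:
  fxe3: captured black queen

black queen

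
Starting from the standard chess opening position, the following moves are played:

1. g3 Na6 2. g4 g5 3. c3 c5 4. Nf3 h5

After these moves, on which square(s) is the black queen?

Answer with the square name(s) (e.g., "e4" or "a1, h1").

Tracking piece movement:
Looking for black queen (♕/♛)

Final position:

  a b c d e f g h
  ─────────────────
8│♜ · ♝ ♛ ♚ ♝ ♞ ♜│8
7│♟ ♟ · ♟ ♟ ♟ · ·│7
6│♞ · · · · · · ·│6
5│· · ♟ · · · ♟ ♟│5
4│· · · · · · ♙ ·│4
3│· · ♙ · · ♘ · ·│3
2│♙ ♙ · ♙ ♙ ♙ · ♙│2
1│♖ ♘ ♗ ♕ ♔ ♗ · ♖│1
  ─────────────────
  a b c d e f g h


d8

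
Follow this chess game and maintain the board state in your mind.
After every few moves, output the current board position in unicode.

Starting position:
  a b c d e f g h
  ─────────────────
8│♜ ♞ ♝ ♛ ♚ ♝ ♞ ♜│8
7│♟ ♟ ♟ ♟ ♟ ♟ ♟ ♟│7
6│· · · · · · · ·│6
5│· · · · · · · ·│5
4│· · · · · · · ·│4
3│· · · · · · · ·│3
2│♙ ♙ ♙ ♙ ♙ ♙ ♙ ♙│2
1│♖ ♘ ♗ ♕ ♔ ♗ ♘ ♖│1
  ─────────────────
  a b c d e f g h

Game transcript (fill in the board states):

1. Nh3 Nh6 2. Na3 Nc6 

  a b c d e f g h
  ─────────────────
8│♜ · ♝ ♛ ♚ ♝ · ♜│8
7│♟ ♟ ♟ ♟ ♟ ♟ ♟ ♟│7
6│· · ♞ · · · · ♞│6
5│· · · · · · · ·│5
4│· · · · · · · ·│4
3│♘ · · · · · · ♘│3
2│♙ ♙ ♙ ♙ ♙ ♙ ♙ ♙│2
1│♖ · ♗ ♕ ♔ ♗ · ♖│1
  ─────────────────
  a b c d e f g h

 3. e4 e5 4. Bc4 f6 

  a b c d e f g h
  ─────────────────
8│♜ · ♝ ♛ ♚ ♝ · ♜│8
7│♟ ♟ ♟ ♟ · · ♟ ♟│7
6│· · ♞ · · ♟ · ♞│6
5│· · · · ♟ · · ·│5
4│· · ♗ · ♙ · · ·│4
3│♘ · · · · · · ♘│3
2│♙ ♙ ♙ ♙ · ♙ ♙ ♙│2
1│♖ · ♗ ♕ ♔ · · ♖│1
  ─────────────────
  a b c d e f g h

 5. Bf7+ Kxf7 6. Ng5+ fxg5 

  a b c d e f g h
  ─────────────────
8│♜ · ♝ ♛ · ♝ · ♜│8
7│♟ ♟ ♟ ♟ · ♚ ♟ ♟│7
6│· · ♞ · · · · ♞│6
5│· · · · ♟ · ♟ ·│5
4│· · · · ♙ · · ·│4
3│♘ · · · · · · ·│3
2│♙ ♙ ♙ ♙ · ♙ ♙ ♙│2
1│♖ · ♗ ♕ ♔ · · ♖│1
  ─────────────────
  a b c d e f g h

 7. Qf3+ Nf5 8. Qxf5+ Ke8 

  a b c d e f g h
  ─────────────────
8│♜ · ♝ ♛ ♚ ♝ · ♜│8
7│♟ ♟ ♟ ♟ · · ♟ ♟│7
6│· · ♞ · · · · ·│6
5│· · · · ♟ ♕ ♟ ·│5
4│· · · · ♙ · · ·│4
3│♘ · · · · · · ·│3
2│♙ ♙ ♙ ♙ · ♙ ♙ ♙│2
1│♖ · ♗ · ♔ · · ♖│1
  ─────────────────
  a b c d e f g h

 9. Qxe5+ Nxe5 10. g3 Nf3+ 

  a b c d e f g h
  ─────────────────
8│♜ · ♝ ♛ ♚ ♝ · ♜│8
7│♟ ♟ ♟ ♟ · · ♟ ♟│7
6│· · · · · · · ·│6
5│· · · · · · ♟ ·│5
4│· · · · ♙ · · ·│4
3│♘ · · · · ♞ ♙ ·│3
2│♙ ♙ ♙ ♙ · ♙ · ♙│2
1│♖ · ♗ · ♔ · · ♖│1
  ─────────────────
  a b c d e f g h



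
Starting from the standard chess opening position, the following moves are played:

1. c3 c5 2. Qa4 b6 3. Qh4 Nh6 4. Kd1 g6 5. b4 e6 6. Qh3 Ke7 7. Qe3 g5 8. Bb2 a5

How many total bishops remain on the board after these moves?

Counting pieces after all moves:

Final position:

  a b c d e f g h
  ─────────────────
8│♜ ♞ ♝ ♛ · ♝ · ♜│8
7│· · · ♟ ♚ ♟ · ♟│7
6│· ♟ · · ♟ · · ♞│6
5│♟ · ♟ · · · ♟ ·│5
4│· ♙ · · · · · ·│4
3│· · ♙ · ♕ · · ·│3
2│♙ ♗ · ♙ ♙ ♙ ♙ ♙│2
1│♖ ♘ · ♔ · ♗ ♘ ♖│1
  ─────────────────
  a b c d e f g h


4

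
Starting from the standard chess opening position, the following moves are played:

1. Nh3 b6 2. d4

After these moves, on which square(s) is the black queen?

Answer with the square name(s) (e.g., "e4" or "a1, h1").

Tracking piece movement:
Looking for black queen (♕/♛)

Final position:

  a b c d e f g h
  ─────────────────
8│♜ ♞ ♝ ♛ ♚ ♝ ♞ ♜│8
7│♟ · ♟ ♟ ♟ ♟ ♟ ♟│7
6│· ♟ · · · · · ·│6
5│· · · · · · · ·│5
4│· · · ♙ · · · ·│4
3│· · · · · · · ♘│3
2│♙ ♙ ♙ · ♙ ♙ ♙ ♙│2
1│♖ ♘ ♗ ♕ ♔ ♗ · ♖│1
  ─────────────────
  a b c d e f g h


d8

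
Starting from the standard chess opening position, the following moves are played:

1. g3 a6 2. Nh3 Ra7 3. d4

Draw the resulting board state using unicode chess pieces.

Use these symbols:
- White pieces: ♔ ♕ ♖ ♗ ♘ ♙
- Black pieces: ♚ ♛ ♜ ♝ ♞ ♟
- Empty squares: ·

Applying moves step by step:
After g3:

♜ ♞ ♝ ♛ ♚ ♝ ♞ ♜
♟ ♟ ♟ ♟ ♟ ♟ ♟ ♟
· · · · · · · ·
· · · · · · · ·
· · · · · · · ·
· · · · · · ♙ ·
♙ ♙ ♙ ♙ ♙ ♙ · ♙
♖ ♘ ♗ ♕ ♔ ♗ ♘ ♖


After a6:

♜ ♞ ♝ ♛ ♚ ♝ ♞ ♜
· ♟ ♟ ♟ ♟ ♟ ♟ ♟
♟ · · · · · · ·
· · · · · · · ·
· · · · · · · ·
· · · · · · ♙ ·
♙ ♙ ♙ ♙ ♙ ♙ · ♙
♖ ♘ ♗ ♕ ♔ ♗ ♘ ♖


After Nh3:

♜ ♞ ♝ ♛ ♚ ♝ ♞ ♜
· ♟ ♟ ♟ ♟ ♟ ♟ ♟
♟ · · · · · · ·
· · · · · · · ·
· · · · · · · ·
· · · · · · ♙ ♘
♙ ♙ ♙ ♙ ♙ ♙ · ♙
♖ ♘ ♗ ♕ ♔ ♗ · ♖


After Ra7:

· ♞ ♝ ♛ ♚ ♝ ♞ ♜
♜ ♟ ♟ ♟ ♟ ♟ ♟ ♟
♟ · · · · · · ·
· · · · · · · ·
· · · · · · · ·
· · · · · · ♙ ♘
♙ ♙ ♙ ♙ ♙ ♙ · ♙
♖ ♘ ♗ ♕ ♔ ♗ · ♖


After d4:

· ♞ ♝ ♛ ♚ ♝ ♞ ♜
♜ ♟ ♟ ♟ ♟ ♟ ♟ ♟
♟ · · · · · · ·
· · · · · · · ·
· · · ♙ · · · ·
· · · · · · ♙ ♘
♙ ♙ ♙ · ♙ ♙ · ♙
♖ ♘ ♗ ♕ ♔ ♗ · ♖



  a b c d e f g h
  ─────────────────
8│· ♞ ♝ ♛ ♚ ♝ ♞ ♜│8
7│♜ ♟ ♟ ♟ ♟ ♟ ♟ ♟│7
6│♟ · · · · · · ·│6
5│· · · · · · · ·│5
4│· · · ♙ · · · ·│4
3│· · · · · · ♙ ♘│3
2│♙ ♙ ♙ · ♙ ♙ · ♙│2
1│♖ ♘ ♗ ♕ ♔ ♗ · ♖│1
  ─────────────────
  a b c d e f g h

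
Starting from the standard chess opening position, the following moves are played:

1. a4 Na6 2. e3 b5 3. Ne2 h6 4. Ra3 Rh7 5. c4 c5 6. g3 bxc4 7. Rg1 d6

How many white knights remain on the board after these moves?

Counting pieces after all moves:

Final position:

  a b c d e f g h
  ─────────────────
8│♜ · ♝ ♛ ♚ ♝ ♞ ·│8
7│♟ · · · ♟ ♟ ♟ ♜│7
6│♞ · · ♟ · · · ♟│6
5│· · ♟ · · · · ·│5
4│♙ · ♟ · · · · ·│4
3│♖ · · · ♙ · ♙ ·│3
2│· ♙ · ♙ ♘ ♙ · ♙│2
1│· ♘ ♗ ♕ ♔ ♗ ♖ ·│1
  ─────────────────
  a b c d e f g h


2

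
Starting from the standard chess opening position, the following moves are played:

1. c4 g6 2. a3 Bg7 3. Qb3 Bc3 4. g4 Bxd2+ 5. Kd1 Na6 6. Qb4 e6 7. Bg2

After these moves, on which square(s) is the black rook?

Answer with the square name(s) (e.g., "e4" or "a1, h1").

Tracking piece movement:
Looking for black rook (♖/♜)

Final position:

  a b c d e f g h
  ─────────────────
8│♜ · ♝ ♛ ♚ · ♞ ♜│8
7│♟ ♟ ♟ ♟ · ♟ · ♟│7
6│♞ · · · ♟ · ♟ ·│6
5│· · · · · · · ·│5
4│· ♕ ♙ · · · ♙ ·│4
3│♙ · · · · · · ·│3
2│· ♙ · ♝ ♙ ♙ ♗ ♙│2
1│♖ ♘ ♗ ♔ · · ♘ ♖│1
  ─────────────────
  a b c d e f g h


a8, h8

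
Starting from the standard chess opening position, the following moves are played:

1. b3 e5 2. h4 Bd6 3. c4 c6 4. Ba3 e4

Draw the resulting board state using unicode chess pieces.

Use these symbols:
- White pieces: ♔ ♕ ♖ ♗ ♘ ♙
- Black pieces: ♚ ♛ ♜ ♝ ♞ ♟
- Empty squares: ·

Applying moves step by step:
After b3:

♜ ♞ ♝ ♛ ♚ ♝ ♞ ♜
♟ ♟ ♟ ♟ ♟ ♟ ♟ ♟
· · · · · · · ·
· · · · · · · ·
· · · · · · · ·
· ♙ · · · · · ·
♙ · ♙ ♙ ♙ ♙ ♙ ♙
♖ ♘ ♗ ♕ ♔ ♗ ♘ ♖


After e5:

♜ ♞ ♝ ♛ ♚ ♝ ♞ ♜
♟ ♟ ♟ ♟ · ♟ ♟ ♟
· · · · · · · ·
· · · · ♟ · · ·
· · · · · · · ·
· ♙ · · · · · ·
♙ · ♙ ♙ ♙ ♙ ♙ ♙
♖ ♘ ♗ ♕ ♔ ♗ ♘ ♖


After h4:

♜ ♞ ♝ ♛ ♚ ♝ ♞ ♜
♟ ♟ ♟ ♟ · ♟ ♟ ♟
· · · · · · · ·
· · · · ♟ · · ·
· · · · · · · ♙
· ♙ · · · · · ·
♙ · ♙ ♙ ♙ ♙ ♙ ·
♖ ♘ ♗ ♕ ♔ ♗ ♘ ♖


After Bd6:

♜ ♞ ♝ ♛ ♚ · ♞ ♜
♟ ♟ ♟ ♟ · ♟ ♟ ♟
· · · ♝ · · · ·
· · · · ♟ · · ·
· · · · · · · ♙
· ♙ · · · · · ·
♙ · ♙ ♙ ♙ ♙ ♙ ·
♖ ♘ ♗ ♕ ♔ ♗ ♘ ♖


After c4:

♜ ♞ ♝ ♛ ♚ · ♞ ♜
♟ ♟ ♟ ♟ · ♟ ♟ ♟
· · · ♝ · · · ·
· · · · ♟ · · ·
· · ♙ · · · · ♙
· ♙ · · · · · ·
♙ · · ♙ ♙ ♙ ♙ ·
♖ ♘ ♗ ♕ ♔ ♗ ♘ ♖


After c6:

♜ ♞ ♝ ♛ ♚ · ♞ ♜
♟ ♟ · ♟ · ♟ ♟ ♟
· · ♟ ♝ · · · ·
· · · · ♟ · · ·
· · ♙ · · · · ♙
· ♙ · · · · · ·
♙ · · ♙ ♙ ♙ ♙ ·
♖ ♘ ♗ ♕ ♔ ♗ ♘ ♖


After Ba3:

♜ ♞ ♝ ♛ ♚ · ♞ ♜
♟ ♟ · ♟ · ♟ ♟ ♟
· · ♟ ♝ · · · ·
· · · · ♟ · · ·
· · ♙ · · · · ♙
♗ ♙ · · · · · ·
♙ · · ♙ ♙ ♙ ♙ ·
♖ ♘ · ♕ ♔ ♗ ♘ ♖


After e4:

♜ ♞ ♝ ♛ ♚ · ♞ ♜
♟ ♟ · ♟ · ♟ ♟ ♟
· · ♟ ♝ · · · ·
· · · · · · · ·
· · ♙ · ♟ · · ♙
♗ ♙ · · · · · ·
♙ · · ♙ ♙ ♙ ♙ ·
♖ ♘ · ♕ ♔ ♗ ♘ ♖



  a b c d e f g h
  ─────────────────
8│♜ ♞ ♝ ♛ ♚ · ♞ ♜│8
7│♟ ♟ · ♟ · ♟ ♟ ♟│7
6│· · ♟ ♝ · · · ·│6
5│· · · · · · · ·│5
4│· · ♙ · ♟ · · ♙│4
3│♗ ♙ · · · · · ·│3
2│♙ · · ♙ ♙ ♙ ♙ ·│2
1│♖ ♘ · ♕ ♔ ♗ ♘ ♖│1
  ─────────────────
  a b c d e f g h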